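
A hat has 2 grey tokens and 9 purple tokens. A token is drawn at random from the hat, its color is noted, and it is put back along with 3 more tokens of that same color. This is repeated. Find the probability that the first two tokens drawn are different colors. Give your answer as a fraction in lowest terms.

Either purple then grey, or grey then purple; after the first draw the total is 14.
P = (9/11)·(2/14) + (2/11)·(9/14) = 18/77 ≈ 0.2338.

18/77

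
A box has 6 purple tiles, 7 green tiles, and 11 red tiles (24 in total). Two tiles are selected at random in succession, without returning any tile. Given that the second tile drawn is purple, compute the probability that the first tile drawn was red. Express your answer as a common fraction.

11/23

P(first=red and the second tile drawn is purple) = (11/24)·(6/23) = 11/92.
P(the second tile drawn is purple) = Σ over first color = 5/92 + 7/92 + 11/92 = 1/4.
By Bayes, P(first=red | the second tile drawn is purple) = 11/92 / 1/4 = 11/23 ≈ 0.4783.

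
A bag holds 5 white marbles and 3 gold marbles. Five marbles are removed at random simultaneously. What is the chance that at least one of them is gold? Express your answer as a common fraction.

Use the complement: P(at least one gold) = 1 − P(no gold).
P(none) = C(5,5)/C(8,5) = 1/56.
So P = 1 − 1/56 = 55/56 ≈ 0.9821.

55/56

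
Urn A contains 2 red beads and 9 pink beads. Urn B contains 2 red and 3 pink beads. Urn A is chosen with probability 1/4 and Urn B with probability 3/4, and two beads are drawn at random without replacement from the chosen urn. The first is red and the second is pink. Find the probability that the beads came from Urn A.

P(E | Urn A) = 9/55; P(E | Urn B) = 3/10.
P(E) = 1/4·9/55 + 3/4·3/10 = 117/440.
By Bayes' rule, P(Urn A | E) = 9/220 / 117/440 = 2/13 ≈ 0.1538.

2/13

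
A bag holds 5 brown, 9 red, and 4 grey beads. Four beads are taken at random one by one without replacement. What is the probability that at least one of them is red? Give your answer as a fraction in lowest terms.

Use the complement: P(at least one red) = 1 − P(no red).
P(none) = C(9,4)/C(18,4) = 126/3060.
So P = 1 − 126/3060 = 163/170 ≈ 0.9588.

163/170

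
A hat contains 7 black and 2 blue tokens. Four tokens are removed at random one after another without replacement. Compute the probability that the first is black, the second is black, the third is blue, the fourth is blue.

1/36

Multiply the conditional probability of each draw in order, without replacement, so each draw removes one from its color and from the total.
P = (7/9) · (6/8) · (2/7) · (1/6) = 1/36 ≈ 0.0278.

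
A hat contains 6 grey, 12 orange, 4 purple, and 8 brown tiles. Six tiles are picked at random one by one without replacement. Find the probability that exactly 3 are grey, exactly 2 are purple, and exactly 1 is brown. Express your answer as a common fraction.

64/39585

Unordered draws without replacement: count favorable combinations over C(30,6).
Favorable = C(6,3) · C(12,0) · C(4,2) · C(8,1) = 960; total = C(30,6) = 593775.
P = 960/593775 = 64/39585 ≈ 0.0016.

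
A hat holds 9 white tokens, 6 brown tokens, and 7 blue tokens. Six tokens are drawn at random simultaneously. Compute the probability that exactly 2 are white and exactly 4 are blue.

Unordered draws without replacement: count favorable combinations over C(22,6).
Favorable = C(9,2) · C(6,0) · C(7,4) = 1260; total = C(22,6) = 74613.
P = 1260/74613 = 60/3553 ≈ 0.0169.

60/3553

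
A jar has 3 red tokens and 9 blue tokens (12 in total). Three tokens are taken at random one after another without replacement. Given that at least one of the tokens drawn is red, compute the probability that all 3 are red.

P(all 3 red) = C(3,3)/C(12,3) = 1/220; P(at least one red) = 1 − C(9,3)/C(12,3) = 34/55.
Since 'all 3 red' ⊆ 'at least one red', P(all 3 | at least one) = 1/220 / 34/55 = 1/136 ≈ 0.0074.

1/136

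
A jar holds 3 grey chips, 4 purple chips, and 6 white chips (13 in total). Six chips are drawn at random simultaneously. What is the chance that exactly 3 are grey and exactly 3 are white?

Unordered draws without replacement: count favorable combinations over C(13,6).
Favorable = C(3,3) · C(4,0) · C(6,3) = 20; total = C(13,6) = 1716.
P = 20/1716 = 5/429 ≈ 0.0117.

5/429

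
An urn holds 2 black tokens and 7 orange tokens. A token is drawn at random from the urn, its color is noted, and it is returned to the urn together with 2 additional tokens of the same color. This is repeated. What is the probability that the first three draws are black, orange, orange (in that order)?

14/143

Track the composition after each reinforcement of +2.
P = (2/9) · (7/11) · (9/13) = 14/143 ≈ 0.0979.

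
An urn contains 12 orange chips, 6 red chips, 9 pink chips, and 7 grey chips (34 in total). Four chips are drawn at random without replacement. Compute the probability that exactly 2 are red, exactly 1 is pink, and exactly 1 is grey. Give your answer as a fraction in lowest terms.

Unordered draws without replacement: count favorable combinations over C(34,4).
Favorable = C(12,0) · C(6,2) · C(9,1) · C(7,1) = 945; total = C(34,4) = 46376.
P = 945/46376 = 945/46376 ≈ 0.0204.

945/46376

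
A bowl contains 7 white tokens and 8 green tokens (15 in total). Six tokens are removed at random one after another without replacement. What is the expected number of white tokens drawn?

14/5

By linearity of expectation, E[X] = Σ P(draw i is white); by symmetry each draw (even without replacement) has P(white) = 7/15.
E[X] = 6 · 7/15 = 14/5 ≈ 2.8000.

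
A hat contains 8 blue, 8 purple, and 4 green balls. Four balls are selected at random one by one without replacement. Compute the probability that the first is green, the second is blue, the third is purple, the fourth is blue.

224/14535

Multiply the conditional probability of each draw in order, without replacement, so each draw removes one from its color and from the total.
P = (4/20) · (8/19) · (8/18) · (7/17) = 224/14535 ≈ 0.0154.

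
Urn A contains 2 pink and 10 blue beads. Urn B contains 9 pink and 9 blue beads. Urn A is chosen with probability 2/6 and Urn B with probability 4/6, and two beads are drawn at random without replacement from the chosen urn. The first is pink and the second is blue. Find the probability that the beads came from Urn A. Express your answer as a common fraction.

85/382

P(E | Urn A) = 5/33; P(E | Urn B) = 9/34.
P(E) = 1/3·5/33 + 2/3·9/34 = 382/1683.
By Bayes' rule, P(Urn A | E) = 5/99 / 382/1683 = 85/382 ≈ 0.2225.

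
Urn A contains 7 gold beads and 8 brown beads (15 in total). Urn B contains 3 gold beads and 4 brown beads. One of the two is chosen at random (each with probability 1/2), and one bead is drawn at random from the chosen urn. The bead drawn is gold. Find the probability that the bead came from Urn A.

P(gold | Urn A) = 7/15; P(gold | Urn B) = 3/7.
P(gold) = 1/2·7/15 + 1/2·3/7 = 47/105.
By Bayes' rule, P(Urn A | gold) = 7/30 / 47/105 = 49/94 ≈ 0.5213.

49/94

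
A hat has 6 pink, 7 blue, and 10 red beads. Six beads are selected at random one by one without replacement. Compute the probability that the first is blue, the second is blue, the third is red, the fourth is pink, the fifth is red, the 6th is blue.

15/9614

Multiply the conditional probability of each draw in order, without replacement, so each draw removes one from its color and from the total.
P = (7/23) · (6/22) · (10/21) · (6/20) · (9/19) · (5/18) = 15/9614 ≈ 0.0016.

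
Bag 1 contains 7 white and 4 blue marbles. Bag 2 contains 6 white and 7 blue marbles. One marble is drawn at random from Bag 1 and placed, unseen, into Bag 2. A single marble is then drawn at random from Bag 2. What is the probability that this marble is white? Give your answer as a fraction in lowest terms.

73/154

Condition on how many of the transferred marbles are white (from Bag 1: 7 white of 11; then Bag 2 has 14 total).
  0 white: C(7,0)C(4,1)/C(11,1) = 4/11; then P = 6/14
  1 white: C(7,1)C(4,0)/C(11,1) = 7/11; then P = 7/14
P(white from Bag 2) = 73/154 ≈ 0.4740.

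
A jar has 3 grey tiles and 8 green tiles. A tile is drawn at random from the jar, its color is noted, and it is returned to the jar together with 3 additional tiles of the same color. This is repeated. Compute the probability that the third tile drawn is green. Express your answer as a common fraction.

Sum over the four possibilities for the first two draws (green/not-green each), tracking how the green count and total change by +3 per draw.
P(third is green) = 8/11 ≈ 0.7273. (In a Pólya urn every draw has the same marginal probability 8/11.)

8/11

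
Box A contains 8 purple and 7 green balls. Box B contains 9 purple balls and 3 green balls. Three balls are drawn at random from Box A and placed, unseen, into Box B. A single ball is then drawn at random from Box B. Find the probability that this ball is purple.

Condition on how many of the transferred balls are purple (from Box A: 8 purple of 15; then Box B has 15 total).
  0 purple: C(8,0)C(7,3)/C(15,3) = 1/13; then P = 9/15
  1 purple: C(8,1)C(7,2)/C(15,3) = 24/65; then P = 10/15
  2 purple: C(8,2)C(7,1)/C(15,3) = 28/65; then P = 11/15
  3 purple: C(8,3)C(7,0)/C(15,3) = 8/65; then P = 12/15
P(purple from Box B) = 53/75 ≈ 0.7067.

53/75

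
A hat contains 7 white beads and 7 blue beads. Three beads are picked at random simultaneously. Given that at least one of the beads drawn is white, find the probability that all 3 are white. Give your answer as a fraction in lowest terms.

5/47

P(all 3 white) = C(7,3)/C(14,3) = 5/52; P(at least one white) = 1 − C(7,3)/C(14,3) = 47/52.
Since 'all 3 white' ⊆ 'at least one white', P(all 3 | at least one) = 5/52 / 47/52 = 5/47 ≈ 0.1064.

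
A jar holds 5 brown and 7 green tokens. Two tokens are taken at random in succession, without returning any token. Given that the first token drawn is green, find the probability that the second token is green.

After removing 1 green, the jar has 6 green out of 11 remaining.
P(second is green | given) = 6/11 ≈ 0.5455.

6/11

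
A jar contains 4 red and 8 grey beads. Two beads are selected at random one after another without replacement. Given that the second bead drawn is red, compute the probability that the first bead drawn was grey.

8/11

P(first=grey and the second bead drawn is red) = (8/12)·(4/11) = 8/33.
P(the second bead drawn is red) = Σ over first color = 1/11 + 8/33 = 1/3.
By Bayes, P(first=grey | the second bead drawn is red) = 8/33 / 1/3 = 8/11 ≈ 0.7273.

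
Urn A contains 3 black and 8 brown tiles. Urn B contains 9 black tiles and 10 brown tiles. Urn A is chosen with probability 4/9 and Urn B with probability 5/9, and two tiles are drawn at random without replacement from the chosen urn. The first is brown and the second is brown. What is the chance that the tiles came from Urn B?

1375/3503

P(E | Urn A) = 28/55; P(E | Urn B) = 5/19.
P(E) = 4/9·28/55 + 5/9·5/19 = 3503/9405.
By Bayes' rule, P(Urn B | E) = 25/171 / 3503/9405 = 1375/3503 ≈ 0.3925.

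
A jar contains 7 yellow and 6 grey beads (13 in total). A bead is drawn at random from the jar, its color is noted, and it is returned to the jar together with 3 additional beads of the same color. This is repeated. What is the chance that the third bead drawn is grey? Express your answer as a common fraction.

6/13

Sum over the four possibilities for the first two draws (grey/not-grey each), tracking how the grey count and total change by +3 per draw.
P(third is grey) = 6/13 ≈ 0.4615. (In a Pólya urn every draw has the same marginal probability 6/13.)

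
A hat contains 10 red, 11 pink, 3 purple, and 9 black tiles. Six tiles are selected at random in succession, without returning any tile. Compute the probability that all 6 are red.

Unordered draws without replacement: count favorable combinations over C(33,6).
Favorable = C(10,6) · C(11,0) · C(3,0) · C(9,0) = 210; total = C(33,6) = 1107568.
P = 210/1107568 = 15/79112 ≈ 0.0002.

15/79112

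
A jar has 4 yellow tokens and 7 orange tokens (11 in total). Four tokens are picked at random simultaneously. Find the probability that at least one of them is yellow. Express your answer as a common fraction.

59/66

Use the complement: P(at least one yellow) = 1 − P(no yellow).
P(none) = C(7,4)/C(11,4) = 35/330.
So P = 1 − 35/330 = 59/66 ≈ 0.8939.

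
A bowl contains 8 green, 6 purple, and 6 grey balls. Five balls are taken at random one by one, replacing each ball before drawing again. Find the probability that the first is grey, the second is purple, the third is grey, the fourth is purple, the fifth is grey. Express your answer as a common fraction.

243/100000

Multiply the conditional probability of each draw in order, with replacement (the composition resets each draw).
P = (6/20) · (6/20) · (6/20) · (6/20) · (6/20) = 243/100000 ≈ 0.0024.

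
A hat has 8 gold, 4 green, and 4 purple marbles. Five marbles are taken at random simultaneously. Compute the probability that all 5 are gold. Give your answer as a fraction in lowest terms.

1/78

Unordered draws without replacement: count favorable combinations over C(16,5).
Favorable = C(8,5) · C(4,0) · C(4,0) = 56; total = C(16,5) = 4368.
P = 56/4368 = 1/78 ≈ 0.0128.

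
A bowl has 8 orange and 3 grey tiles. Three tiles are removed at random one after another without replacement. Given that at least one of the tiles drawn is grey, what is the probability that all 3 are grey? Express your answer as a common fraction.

P(all 3 grey) = C(3,3)/C(11,3) = 1/165; P(at least one grey) = 1 − C(8,3)/C(11,3) = 109/165.
Since 'all 3 grey' ⊆ 'at least one grey', P(all 3 | at least one) = 1/165 / 109/165 = 1/109 ≈ 0.0092.

1/109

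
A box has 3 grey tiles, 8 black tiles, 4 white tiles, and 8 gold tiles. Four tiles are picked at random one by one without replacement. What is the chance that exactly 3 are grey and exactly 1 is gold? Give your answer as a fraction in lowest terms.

8/8855

Unordered draws without replacement: count favorable combinations over C(23,4).
Favorable = C(3,3) · C(8,0) · C(4,0) · C(8,1) = 8; total = C(23,4) = 8855.
P = 8/8855 = 8/8855 ≈ 0.0009.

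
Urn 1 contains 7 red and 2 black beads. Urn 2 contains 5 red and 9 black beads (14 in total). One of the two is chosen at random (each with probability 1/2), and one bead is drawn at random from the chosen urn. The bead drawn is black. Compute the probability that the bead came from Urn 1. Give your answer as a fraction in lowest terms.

28/109

P(black | Urn 1) = 2/9; P(black | Urn 2) = 9/14.
P(black) = 1/2·2/9 + 1/2·9/14 = 109/252.
By Bayes' rule, P(Urn 1 | black) = 1/9 / 109/252 = 28/109 ≈ 0.2569.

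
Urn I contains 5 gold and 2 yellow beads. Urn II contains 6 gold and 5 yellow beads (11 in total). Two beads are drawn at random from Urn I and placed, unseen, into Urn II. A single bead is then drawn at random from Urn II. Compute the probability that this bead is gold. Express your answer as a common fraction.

Condition on how many of the transferred beads are gold (from Urn I: 5 gold of 7; then Urn II has 13 total).
  0 gold: C(5,0)C(2,2)/C(7,2) = 1/21; then P = 6/13
  1 gold: C(5,1)C(2,1)/C(7,2) = 10/21; then P = 7/13
  2 gold: C(5,2)C(2,0)/C(7,2) = 10/21; then P = 8/13
P(gold from Urn II) = 4/7 ≈ 0.5714.

4/7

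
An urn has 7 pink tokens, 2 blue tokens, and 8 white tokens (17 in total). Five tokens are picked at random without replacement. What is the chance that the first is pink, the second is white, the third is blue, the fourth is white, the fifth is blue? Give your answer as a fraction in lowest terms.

7/6630

Multiply the conditional probability of each draw in order, without replacement, so each draw removes one from its color and from the total.
P = (7/17) · (8/16) · (2/15) · (7/14) · (1/13) = 7/6630 ≈ 0.0011.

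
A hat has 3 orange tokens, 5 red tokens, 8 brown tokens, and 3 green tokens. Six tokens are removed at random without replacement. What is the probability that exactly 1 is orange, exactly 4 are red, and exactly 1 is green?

15/9044

Unordered draws without replacement: count favorable combinations over C(19,6).
Favorable = C(3,1) · C(5,4) · C(8,0) · C(3,1) = 45; total = C(19,6) = 27132.
P = 45/27132 = 15/9044 ≈ 0.0017.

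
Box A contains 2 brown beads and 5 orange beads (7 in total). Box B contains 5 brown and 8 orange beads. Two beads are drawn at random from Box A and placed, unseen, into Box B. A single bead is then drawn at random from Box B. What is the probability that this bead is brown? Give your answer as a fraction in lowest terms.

13/35

Condition on how many of the transferred beads are brown (from Box A: 2 brown of 7; then Box B has 15 total).
  0 brown: C(2,0)C(5,2)/C(7,2) = 10/21; then P = 5/15
  1 brown: C(2,1)C(5,1)/C(7,2) = 10/21; then P = 6/15
  2 brown: C(2,2)C(5,0)/C(7,2) = 1/21; then P = 7/15
P(brown from Box B) = 13/35 ≈ 0.3714.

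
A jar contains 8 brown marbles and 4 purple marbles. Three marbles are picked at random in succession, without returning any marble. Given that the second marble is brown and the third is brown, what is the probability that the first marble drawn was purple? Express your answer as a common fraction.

P(first=purple and the second marble is brown and the third is brown) = (4/12)·(8/11)·(7/10) = 28/165.
P(E) = Σ over first color = 14/55 + 28/165 = 14/33.
By Bayes, P(first=purple | E) = 28/165 / 14/33 = 2/5 ≈ 0.4000.

2/5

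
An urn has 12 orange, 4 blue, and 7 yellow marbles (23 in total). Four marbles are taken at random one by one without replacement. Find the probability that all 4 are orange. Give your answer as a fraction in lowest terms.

Unordered draws without replacement: count favorable combinations over C(23,4).
Favorable = C(12,4) · C(4,0) · C(7,0) = 495; total = C(23,4) = 8855.
P = 495/8855 = 9/161 ≈ 0.0559.

9/161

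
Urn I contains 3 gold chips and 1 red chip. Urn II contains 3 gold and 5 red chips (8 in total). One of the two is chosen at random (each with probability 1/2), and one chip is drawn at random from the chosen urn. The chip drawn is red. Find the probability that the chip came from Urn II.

5/7

P(red | Urn I) = 1/4; P(red | Urn II) = 5/8.
P(red) = 1/2·1/4 + 1/2·5/8 = 7/16.
By Bayes' rule, P(Urn II | red) = 5/16 / 7/16 = 5/7 ≈ 0.7143.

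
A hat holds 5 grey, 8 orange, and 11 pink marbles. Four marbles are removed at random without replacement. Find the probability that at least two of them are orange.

Sum the hypergeometric tail for j = 2,…,4 orange marbles.
Favorable = C(8,2)·C(16,2) + C(8,3)·C(16,1) + C(8,4)·C(16,0) = 4326; total = C(24,4) = 10626.
P = 4326/10626 = 103/253 ≈ 0.4071.

103/253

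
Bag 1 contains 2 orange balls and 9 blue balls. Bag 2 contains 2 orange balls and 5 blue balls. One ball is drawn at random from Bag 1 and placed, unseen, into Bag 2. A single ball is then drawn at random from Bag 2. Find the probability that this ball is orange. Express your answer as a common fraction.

3/11

Condition on how many of the transferred balls are orange (from Bag 1: 2 orange of 11; then Bag 2 has 8 total).
  0 orange: C(2,0)C(9,1)/C(11,1) = 9/11; then P = 2/8
  1 orange: C(2,1)C(9,0)/C(11,1) = 2/11; then P = 3/8
P(orange from Bag 2) = 3/11 ≈ 0.2727.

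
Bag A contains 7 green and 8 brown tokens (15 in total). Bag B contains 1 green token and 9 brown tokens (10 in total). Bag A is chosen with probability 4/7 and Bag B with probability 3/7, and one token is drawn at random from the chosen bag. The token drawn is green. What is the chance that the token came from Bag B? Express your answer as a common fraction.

9/65

P(green | Bag A) = 7/15; P(green | Bag B) = 1/10.
P(green) = 4/7·7/15 + 3/7·1/10 = 13/42.
By Bayes' rule, P(Bag B | green) = 3/70 / 13/42 = 9/65 ≈ 0.1385.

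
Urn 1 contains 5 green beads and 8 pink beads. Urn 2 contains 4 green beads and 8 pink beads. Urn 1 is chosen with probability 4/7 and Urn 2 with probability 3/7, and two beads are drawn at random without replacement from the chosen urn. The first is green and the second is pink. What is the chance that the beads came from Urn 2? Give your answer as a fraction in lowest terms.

P(E | Urn 1) = 10/39; P(E | Urn 2) = 8/33.
P(E) = 4/7·10/39 + 3/7·8/33 = 752/3003.
By Bayes' rule, P(Urn 2 | E) = 8/77 / 752/3003 = 39/94 ≈ 0.4149.

39/94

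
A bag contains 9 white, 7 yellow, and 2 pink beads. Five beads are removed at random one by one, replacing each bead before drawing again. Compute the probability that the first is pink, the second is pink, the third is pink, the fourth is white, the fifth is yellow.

Multiply the conditional probability of each draw in order, with replacement (the composition resets each draw).
P = (2/18) · (2/18) · (2/18) · (9/18) · (7/18) = 7/26244 ≈ 0.0003.

7/26244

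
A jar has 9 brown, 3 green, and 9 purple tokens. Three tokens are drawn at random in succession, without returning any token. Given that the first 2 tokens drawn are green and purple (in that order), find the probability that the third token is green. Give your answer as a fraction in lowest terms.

2/19

After removing 1 green, 1 purple, the jar has 2 green out of 19 remaining.
P(third is green | given) = 2/19 ≈ 0.1053.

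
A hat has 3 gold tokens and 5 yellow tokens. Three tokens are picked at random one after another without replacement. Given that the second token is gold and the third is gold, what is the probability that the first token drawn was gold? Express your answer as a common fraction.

P(first=gold and the second token is gold and the third is gold) = (3/8)·(2/7)·(1/6) = 1/56.
P(E) = Σ over first color = 1/56 + 5/56 = 3/28.
By Bayes, P(first=gold | E) = 1/56 / 3/28 = 1/6 ≈ 0.1667.

1/6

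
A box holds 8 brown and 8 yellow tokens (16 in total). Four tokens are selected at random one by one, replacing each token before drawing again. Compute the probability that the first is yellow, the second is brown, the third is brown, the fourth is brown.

1/16

Multiply the conditional probability of each draw in order, with replacement (the composition resets each draw).
P = (8/16) · (8/16) · (8/16) · (8/16) = 1/16 ≈ 0.0625.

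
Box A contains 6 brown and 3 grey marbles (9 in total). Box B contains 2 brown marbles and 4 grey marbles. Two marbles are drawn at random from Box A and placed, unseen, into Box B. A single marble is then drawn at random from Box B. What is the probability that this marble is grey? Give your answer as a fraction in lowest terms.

7/12

Condition on how many of the transferred marbles are grey (from Box A: 3 grey of 9; then Box B has 8 total).
  0 grey: C(3,0)C(6,2)/C(9,2) = 5/12; then P = 4/8
  1 grey: C(3,1)C(6,1)/C(9,2) = 1/2; then P = 5/8
  2 grey: C(3,2)C(6,0)/C(9,2) = 1/12; then P = 6/8
P(grey from Box B) = 7/12 ≈ 0.5833.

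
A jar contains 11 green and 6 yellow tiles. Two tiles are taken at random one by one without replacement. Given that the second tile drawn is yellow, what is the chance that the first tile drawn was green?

P(first=green and the second tile drawn is yellow) = (11/17)·(6/16) = 33/136.
P(the second tile drawn is yellow) = Σ over first color = 33/136 + 15/136 = 6/17.
By Bayes, P(first=green | the second tile drawn is yellow) = 33/136 / 6/17 = 11/16 ≈ 0.6875.

11/16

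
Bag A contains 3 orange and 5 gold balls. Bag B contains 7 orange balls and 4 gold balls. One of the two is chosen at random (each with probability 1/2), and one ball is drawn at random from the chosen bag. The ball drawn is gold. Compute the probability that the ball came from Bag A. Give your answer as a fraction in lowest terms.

P(gold | Bag A) = 5/8; P(gold | Bag B) = 4/11.
P(gold) = 1/2·5/8 + 1/2·4/11 = 87/176.
By Bayes' rule, P(Bag A | gold) = 5/16 / 87/176 = 55/87 ≈ 0.6322.

55/87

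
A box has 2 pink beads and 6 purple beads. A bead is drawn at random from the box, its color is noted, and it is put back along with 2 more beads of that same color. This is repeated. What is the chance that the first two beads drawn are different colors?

3/10

Either purple then pink, or pink then purple; after the first draw the total is 10.
P = (6/8)·(2/10) + (2/8)·(6/10) = 3/10 ≈ 0.3000.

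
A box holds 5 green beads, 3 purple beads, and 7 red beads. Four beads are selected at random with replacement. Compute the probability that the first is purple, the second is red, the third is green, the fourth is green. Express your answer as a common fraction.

7/675

Multiply the conditional probability of each draw in order, with replacement (the composition resets each draw).
P = (3/15) · (7/15) · (5/15) · (5/15) = 7/675 ≈ 0.0104.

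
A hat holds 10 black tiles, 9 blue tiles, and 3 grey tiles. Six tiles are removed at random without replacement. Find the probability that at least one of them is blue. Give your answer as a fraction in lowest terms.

2209/2261

Use the complement: P(at least one blue) = 1 − P(no blue).
P(none) = C(13,6)/C(22,6) = 1716/74613.
So P = 1 − 1716/74613 = 2209/2261 ≈ 0.9770.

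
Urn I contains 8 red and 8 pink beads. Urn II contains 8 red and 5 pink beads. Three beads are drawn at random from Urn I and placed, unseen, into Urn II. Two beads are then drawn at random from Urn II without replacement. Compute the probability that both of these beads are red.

407/1200

Condition on how many of the transferred beads are red (from Urn I: 8 red of 16; then Urn II has 16 total).
  0 red: C(8,0)C(8,3)/C(16,3) = 1/10; then P = C(8,2)/C(16,2) = 7/30
  1 red: C(8,1)C(8,2)/C(16,3) = 2/5; then P = C(9,2)/C(16,2) = 3/10
  2 red: C(8,2)C(8,1)/C(16,3) = 2/5; then P = C(10,2)/C(16,2) = 3/8
  3 red: C(8,3)C(8,0)/C(16,3) = 1/10; then P = C(11,2)/C(16,2) = 11/24
P(both red) = 407/1200 ≈ 0.3392.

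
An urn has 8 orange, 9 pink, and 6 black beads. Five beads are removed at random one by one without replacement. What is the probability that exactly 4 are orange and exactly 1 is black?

60/4807

Unordered draws without replacement: count favorable combinations over C(23,5).
Favorable = C(8,4) · C(9,0) · C(6,1) = 420; total = C(23,5) = 33649.
P = 420/33649 = 60/4807 ≈ 0.0125.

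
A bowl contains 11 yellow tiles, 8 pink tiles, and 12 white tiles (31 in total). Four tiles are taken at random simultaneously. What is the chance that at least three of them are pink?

Sum the hypergeometric tail for j = 3,…,4 pink tiles.
Favorable = C(8,3)·C(23,1) + C(8,4)·C(23,0) = 1358; total = C(31,4) = 31465.
P = 1358/31465 = 194/4495 ≈ 0.0432.

194/4495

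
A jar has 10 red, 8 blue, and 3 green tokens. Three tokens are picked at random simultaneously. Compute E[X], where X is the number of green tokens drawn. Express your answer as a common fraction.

3/7

By linearity of expectation, E[X] = Σ P(draw i is green); by symmetry each draw (even without replacement) has P(green) = 3/21.
E[X] = 3 · 3/21 = 3/7 ≈ 0.4286.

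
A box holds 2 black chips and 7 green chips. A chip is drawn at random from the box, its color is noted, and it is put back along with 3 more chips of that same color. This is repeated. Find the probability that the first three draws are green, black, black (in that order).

7/162

Track the composition after each reinforcement of +3.
P = (7/9) · (2/12) · (5/15) = 7/162 ≈ 0.0432.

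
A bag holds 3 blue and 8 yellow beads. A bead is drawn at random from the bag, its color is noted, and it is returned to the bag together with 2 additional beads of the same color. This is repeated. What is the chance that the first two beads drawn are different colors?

Either yellow then blue, or blue then yellow; after the first draw the total is 13.
P = (8/11)·(3/13) + (3/11)·(8/13) = 48/143 ≈ 0.3357.

48/143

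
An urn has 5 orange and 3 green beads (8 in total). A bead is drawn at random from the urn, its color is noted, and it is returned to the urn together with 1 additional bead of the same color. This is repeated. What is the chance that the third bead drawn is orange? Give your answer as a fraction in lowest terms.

Sum over the four possibilities for the first two draws (orange/not-orange each), tracking how the orange count and total change by +1 per draw.
P(third is orange) = 5/8 ≈ 0.6250. (In a Pólya urn every draw has the same marginal probability 5/8.)

5/8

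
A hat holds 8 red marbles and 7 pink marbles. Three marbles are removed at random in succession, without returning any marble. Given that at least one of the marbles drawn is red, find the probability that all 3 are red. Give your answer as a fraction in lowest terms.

2/15

P(all 3 red) = C(8,3)/C(15,3) = 8/65; P(at least one red) = 1 − C(7,3)/C(15,3) = 12/13.
Since 'all 3 red' ⊆ 'at least one red', P(all 3 | at least one) = 8/65 / 12/13 = 2/15 ≈ 0.1333.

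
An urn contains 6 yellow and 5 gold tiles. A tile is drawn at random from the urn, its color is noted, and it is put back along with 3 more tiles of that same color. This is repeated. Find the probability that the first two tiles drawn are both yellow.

After a yellow draw the urn holds 9 yellow out of 14.
P = (6/11)·(9/14) = 27/77 ≈ 0.3506.

27/77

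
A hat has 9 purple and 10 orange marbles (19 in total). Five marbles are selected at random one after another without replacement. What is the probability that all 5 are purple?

7/646

Unordered draws without replacement: count favorable combinations over C(19,5).
Favorable = C(9,5) · C(10,0) = 126; total = C(19,5) = 11628.
P = 126/11628 = 7/646 ≈ 0.0108.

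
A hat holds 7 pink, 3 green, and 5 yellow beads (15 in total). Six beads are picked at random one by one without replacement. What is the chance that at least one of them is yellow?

Use the complement: P(at least one yellow) = 1 − P(no yellow).
P(none) = C(10,6)/C(15,6) = 210/5005.
So P = 1 − 210/5005 = 137/143 ≈ 0.9580.

137/143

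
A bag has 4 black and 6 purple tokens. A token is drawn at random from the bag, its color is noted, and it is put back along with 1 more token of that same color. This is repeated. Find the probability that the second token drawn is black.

Condition on the first draw. If first is black (prob 4/10), second-black has prob (5)/(11); if not (prob 6/10), it has prob 4/(11).
P = (4/10)·(5/11) + (6/10)·(4/11) = 2/5 ≈ 0.4000.

2/5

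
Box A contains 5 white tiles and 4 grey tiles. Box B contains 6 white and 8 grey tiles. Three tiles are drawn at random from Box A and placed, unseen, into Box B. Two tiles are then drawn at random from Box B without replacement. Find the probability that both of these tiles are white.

Condition on how many of the transferred tiles are white (from Box A: 5 white of 9; then Box B has 17 total).
  0 white: C(5,0)C(4,3)/C(9,3) = 1/21; then P = C(6,2)/C(17,2) = 15/136
  1 white: C(5,1)C(4,2)/C(9,3) = 5/14; then P = C(7,2)/C(17,2) = 21/136
  2 white: C(5,2)C(4,1)/C(9,3) = 10/21; then P = C(8,2)/C(17,2) = 7/34
  3 white: C(5,3)C(4,0)/C(9,3) = 5/42; then P = C(9,2)/C(17,2) = 9/34
P(both white) = 155/816 ≈ 0.1900.

155/816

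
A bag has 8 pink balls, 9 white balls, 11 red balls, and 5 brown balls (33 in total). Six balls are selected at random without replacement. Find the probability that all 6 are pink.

1/39556

Unordered draws without replacement: count favorable combinations over C(33,6).
Favorable = C(8,6) · C(9,0) · C(11,0) · C(5,0) = 28; total = C(33,6) = 1107568.
P = 28/1107568 = 1/39556 ≈ 0.0000.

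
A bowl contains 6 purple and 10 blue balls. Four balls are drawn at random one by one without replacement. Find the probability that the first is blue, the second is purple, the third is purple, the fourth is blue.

Multiply the conditional probability of each draw in order, without replacement, so each draw removes one from its color and from the total.
P = (10/16) · (6/15) · (5/14) · (9/13) = 45/728 ≈ 0.0618.

45/728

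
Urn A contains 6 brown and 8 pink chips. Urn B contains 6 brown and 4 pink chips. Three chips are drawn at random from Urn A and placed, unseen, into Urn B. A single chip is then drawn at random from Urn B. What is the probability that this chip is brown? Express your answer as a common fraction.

Condition on how many of the transferred chips are brown (from Urn A: 6 brown of 14; then Urn B has 13 total).
  0 brown: C(6,0)C(8,3)/C(14,3) = 2/13; then P = 6/13
  1 brown: C(6,1)C(8,2)/C(14,3) = 6/13; then P = 7/13
  2 brown: C(6,2)C(8,1)/C(14,3) = 30/91; then P = 8/13
  3 brown: C(6,3)C(8,0)/C(14,3) = 5/91; then P = 9/13
P(brown from Urn B) = 51/91 ≈ 0.5604.

51/91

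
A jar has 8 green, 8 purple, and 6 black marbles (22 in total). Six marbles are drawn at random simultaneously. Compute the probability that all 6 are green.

4/10659

Unordered draws without replacement: count favorable combinations over C(22,6).
Favorable = C(8,6) · C(8,0) · C(6,0) = 28; total = C(22,6) = 74613.
P = 28/74613 = 4/10659 ≈ 0.0004.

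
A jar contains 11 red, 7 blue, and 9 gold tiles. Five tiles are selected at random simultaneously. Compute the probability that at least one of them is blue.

10871/13455

Use the complement: P(at least one blue) = 1 − P(no blue).
P(none) = C(20,5)/C(27,5) = 15504/80730.
So P = 1 − 15504/80730 = 10871/13455 ≈ 0.8080.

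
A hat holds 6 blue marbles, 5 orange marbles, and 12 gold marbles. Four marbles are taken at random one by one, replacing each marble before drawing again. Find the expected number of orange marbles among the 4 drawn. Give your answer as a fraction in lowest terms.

20/23

By linearity of expectation, E[X] = Σ P(draw i is orange); each independent draw has P(orange) = 5/23.
E[X] = 4 · 5/23 = 20/23 ≈ 0.8696.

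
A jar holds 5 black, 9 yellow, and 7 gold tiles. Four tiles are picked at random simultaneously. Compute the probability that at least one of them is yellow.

122/133

Use the complement: P(at least one yellow) = 1 − P(no yellow).
P(none) = C(12,4)/C(21,4) = 495/5985.
So P = 1 − 495/5985 = 122/133 ≈ 0.9173.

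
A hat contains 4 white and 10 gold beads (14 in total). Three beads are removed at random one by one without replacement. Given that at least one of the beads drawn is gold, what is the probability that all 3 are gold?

P(all 3 gold) = C(10,3)/C(14,3) = 30/91; P(at least one gold) = 1 − C(4,3)/C(14,3) = 90/91.
Since 'all 3 gold' ⊆ 'at least one gold', P(all 3 | at least one) = 30/91 / 90/91 = 1/3 ≈ 0.3333.

1/3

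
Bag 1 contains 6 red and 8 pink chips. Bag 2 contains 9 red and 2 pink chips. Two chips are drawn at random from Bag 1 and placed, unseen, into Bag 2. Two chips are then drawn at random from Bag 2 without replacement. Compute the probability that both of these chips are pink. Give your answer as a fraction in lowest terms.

109/2366

Condition on how many of the transferred chips are pink (from Bag 1: 8 pink of 14; then Bag 2 has 13 total).
  0 pink: C(8,0)C(6,2)/C(14,2) = 15/91; then P = C(2,2)/C(13,2) = 1/78
  1 pink: C(8,1)C(6,1)/C(14,2) = 48/91; then P = C(3,2)/C(13,2) = 1/26
  2 pink: C(8,2)C(6,0)/C(14,2) = 4/13; then P = C(4,2)/C(13,2) = 1/13
P(both pink) = 109/2366 ≈ 0.0461.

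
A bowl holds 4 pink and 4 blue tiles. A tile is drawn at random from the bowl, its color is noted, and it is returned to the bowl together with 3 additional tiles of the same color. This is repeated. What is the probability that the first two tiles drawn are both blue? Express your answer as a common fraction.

After a blue draw the bowl holds 7 blue out of 11.
P = (4/8)·(7/11) = 7/22 ≈ 0.3182.

7/22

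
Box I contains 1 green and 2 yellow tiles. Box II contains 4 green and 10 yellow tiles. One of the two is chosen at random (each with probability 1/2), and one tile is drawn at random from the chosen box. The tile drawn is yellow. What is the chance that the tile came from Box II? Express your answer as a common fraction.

P(yellow | Box I) = 2/3; P(yellow | Box II) = 5/7.
P(yellow) = 1/2·2/3 + 1/2·5/7 = 29/42.
By Bayes' rule, P(Box II | yellow) = 5/14 / 29/42 = 15/29 ≈ 0.5172.

15/29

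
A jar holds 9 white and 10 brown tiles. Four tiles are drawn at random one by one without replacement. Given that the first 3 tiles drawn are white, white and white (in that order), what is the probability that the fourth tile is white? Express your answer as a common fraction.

After removing 3 white, the jar has 6 white out of 16 remaining.
P(fourth is white | given) = 6/16 = 3/8 ≈ 0.3750.

3/8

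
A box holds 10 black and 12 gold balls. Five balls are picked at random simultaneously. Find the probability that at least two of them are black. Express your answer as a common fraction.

104/133

Sum the hypergeometric tail for j = 2,…,5 black balls.
Favorable = C(10,2)·C(12,3) + C(10,3)·C(12,2) + C(10,4)·C(12,1) + C(10,5)·C(12,0) = 20592; total = C(22,5) = 26334.
P = 20592/26334 = 104/133 ≈ 0.7820.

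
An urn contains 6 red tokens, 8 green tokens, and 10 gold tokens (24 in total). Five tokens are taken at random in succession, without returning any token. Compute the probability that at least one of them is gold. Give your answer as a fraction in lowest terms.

263/276

Use the complement: P(at least one gold) = 1 − P(no gold).
P(none) = C(14,5)/C(24,5) = 2002/42504.
So P = 1 − 2002/42504 = 263/276 ≈ 0.9529.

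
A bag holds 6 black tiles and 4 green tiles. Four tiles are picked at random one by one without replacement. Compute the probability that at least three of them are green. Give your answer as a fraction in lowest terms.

5/42

Sum the hypergeometric tail for j = 3,…,4 green tiles.
Favorable = C(4,3)·C(6,1) + C(4,4)·C(6,0) = 25; total = C(10,4) = 210.
P = 25/210 = 5/42 ≈ 0.1190.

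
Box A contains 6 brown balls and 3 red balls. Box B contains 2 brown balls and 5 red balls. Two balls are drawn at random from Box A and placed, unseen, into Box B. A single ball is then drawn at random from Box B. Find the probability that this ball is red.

17/27

Condition on how many of the transferred balls are red (from Box A: 3 red of 9; then Box B has 9 total).
  0 red: C(3,0)C(6,2)/C(9,2) = 5/12; then P = 5/9
  1 red: C(3,1)C(6,1)/C(9,2) = 1/2; then P = 6/9
  2 red: C(3,2)C(6,0)/C(9,2) = 1/12; then P = 7/9
P(red from Box B) = 17/27 ≈ 0.6296.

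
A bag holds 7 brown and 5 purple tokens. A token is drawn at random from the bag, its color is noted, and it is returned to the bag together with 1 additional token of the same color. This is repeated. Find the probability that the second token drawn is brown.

7/12

Condition on the first draw. If first is brown (prob 7/12), second-brown has prob (8)/(13); if not (prob 5/12), it has prob 7/(13).
P = (7/12)·(8/13) + (5/12)·(7/13) = 7/12 ≈ 0.5833.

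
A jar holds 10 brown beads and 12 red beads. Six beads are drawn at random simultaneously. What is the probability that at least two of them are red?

309/323

Sum the hypergeometric tail for j = 2,…,6 red beads.
Favorable = C(12,2)·C(10,4) + C(12,3)·C(10,3) + C(12,4)·C(10,2) + C(12,5)·C(10,1) + C(12,6)·C(10,0) = 71379; total = C(22,6) = 74613.
P = 71379/74613 = 309/323 ≈ 0.9567.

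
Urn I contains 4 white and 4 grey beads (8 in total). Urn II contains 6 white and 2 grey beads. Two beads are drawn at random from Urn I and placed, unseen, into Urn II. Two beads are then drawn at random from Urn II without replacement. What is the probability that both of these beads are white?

Condition on how many of the transferred beads are white (from Urn I: 4 white of 8; then Urn II has 10 total).
  0 white: C(4,0)C(4,2)/C(8,2) = 3/14; then P = C(6,2)/C(10,2) = 1/3
  1 white: C(4,1)C(4,1)/C(8,2) = 4/7; then P = C(7,2)/C(10,2) = 7/15
  2 white: C(4,2)C(4,0)/C(8,2) = 3/14; then P = C(8,2)/C(10,2) = 28/45
P(both white) = 33/70 ≈ 0.4714.

33/70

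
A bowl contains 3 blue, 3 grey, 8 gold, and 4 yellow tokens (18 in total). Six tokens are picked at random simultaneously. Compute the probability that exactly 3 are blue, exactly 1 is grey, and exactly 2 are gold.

1/221

Unordered draws without replacement: count favorable combinations over C(18,6).
Favorable = C(3,3) · C(3,1) · C(8,2) · C(4,0) = 84; total = C(18,6) = 18564.
P = 84/18564 = 1/221 ≈ 0.0045.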